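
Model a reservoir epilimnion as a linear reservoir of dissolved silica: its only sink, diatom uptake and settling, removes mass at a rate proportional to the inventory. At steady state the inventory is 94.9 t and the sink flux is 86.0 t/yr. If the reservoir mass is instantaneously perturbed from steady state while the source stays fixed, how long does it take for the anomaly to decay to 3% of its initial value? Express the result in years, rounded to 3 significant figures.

3.87 yr

For a linear reservoir the anomaly decays as exp(−t/τ) with τ = M/F = 94.9/86.0 = 1.103 yr.
exp(−t/τ) = 0.03 ⇒ t = −τ ln(0.03) = 1.103 × 3.507 = 3.869 yr.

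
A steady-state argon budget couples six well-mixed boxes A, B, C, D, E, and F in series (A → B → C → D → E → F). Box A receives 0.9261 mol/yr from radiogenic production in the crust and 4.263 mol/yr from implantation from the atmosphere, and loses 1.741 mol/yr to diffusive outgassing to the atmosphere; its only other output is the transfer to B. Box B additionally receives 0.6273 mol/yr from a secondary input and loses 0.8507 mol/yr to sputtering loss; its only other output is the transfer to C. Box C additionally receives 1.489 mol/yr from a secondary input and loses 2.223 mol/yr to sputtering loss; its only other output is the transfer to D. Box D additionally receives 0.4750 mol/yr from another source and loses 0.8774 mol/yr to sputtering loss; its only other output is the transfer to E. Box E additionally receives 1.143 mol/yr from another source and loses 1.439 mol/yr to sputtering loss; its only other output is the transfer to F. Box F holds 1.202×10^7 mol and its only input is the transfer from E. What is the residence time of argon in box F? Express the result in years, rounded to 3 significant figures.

6.71×10^6 yr

Box A: F(A→B) = (0.9261 + 4.263) − 1.741 = 3.4481 mol/yr.
Box B: F(B→C) = (3.4481 + 0.6273) − 0.8507 = 3.2247 mol/yr.
Box C: F(C→D) = (3.2247 + 1.489) − 2.223 = 2.4907 mol/yr.
Box D: F(D→E) = (2.4907 + 0.4750) − 0.8774 = 2.0883 mol/yr.
Box E: F(E→F) = (2.0883 + 1.143) − 1.439 = 1.7923 mol/yr.
Box F throughput = its input = 1.7923 mol/yr; τ = 1.202×10^7 / 1.7923 = 6.706×10^6 yr.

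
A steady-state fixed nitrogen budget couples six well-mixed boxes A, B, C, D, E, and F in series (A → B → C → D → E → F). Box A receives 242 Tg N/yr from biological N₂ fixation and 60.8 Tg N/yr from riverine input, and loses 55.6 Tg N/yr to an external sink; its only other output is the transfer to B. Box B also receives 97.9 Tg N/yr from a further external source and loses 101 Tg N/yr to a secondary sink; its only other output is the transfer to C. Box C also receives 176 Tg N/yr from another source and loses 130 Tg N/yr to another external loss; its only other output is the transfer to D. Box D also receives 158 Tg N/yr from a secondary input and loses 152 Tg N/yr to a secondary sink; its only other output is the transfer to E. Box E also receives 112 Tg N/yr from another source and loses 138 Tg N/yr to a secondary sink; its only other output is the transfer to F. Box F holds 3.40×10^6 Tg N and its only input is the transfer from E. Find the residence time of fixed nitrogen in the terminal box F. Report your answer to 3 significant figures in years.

Box A: F(A→B) = (242 + 60.8) − 55.6 = 247.20 Tg N/yr.
Box B: F(B→C) = (247.20 + 97.9) − 101 = 244.10 Tg N/yr.
Box C: F(C→D) = (244.10 + 176) − 130 = 290.10 Tg N/yr.
Box D: F(D→E) = (290.10 + 158) − 152 = 296.10 Tg N/yr.
Box E: F(E→F) = (296.10 + 112) − 138 = 270.10 Tg N/yr.
Box F throughput = its input = 270.10 Tg N/yr; τ = 3.40×10^6 / 270.10 = 12590 yr.

12600 yr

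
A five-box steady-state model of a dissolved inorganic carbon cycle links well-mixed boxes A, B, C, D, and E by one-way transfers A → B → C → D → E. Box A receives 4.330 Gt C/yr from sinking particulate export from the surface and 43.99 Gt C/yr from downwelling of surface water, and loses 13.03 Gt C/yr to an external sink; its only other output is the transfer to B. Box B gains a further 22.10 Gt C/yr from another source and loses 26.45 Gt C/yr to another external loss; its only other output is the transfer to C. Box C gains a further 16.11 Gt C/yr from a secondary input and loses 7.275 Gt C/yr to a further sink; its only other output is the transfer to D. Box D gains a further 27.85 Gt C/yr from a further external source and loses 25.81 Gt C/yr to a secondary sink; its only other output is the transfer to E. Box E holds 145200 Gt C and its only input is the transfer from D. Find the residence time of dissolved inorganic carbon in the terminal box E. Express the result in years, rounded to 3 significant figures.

3470 yr

Box A: F(A→B) = (4.330 + 43.99) − 13.03 = 35.290 Gt C/yr.
Box B: F(B→C) = (35.290 + 22.10) − 26.45 = 30.940 Gt C/yr.
Box C: F(C→D) = (30.940 + 16.11) − 7.275 = 39.775 Gt C/yr.
Box D: F(D→E) = (39.775 + 27.85) − 25.81 = 41.815 Gt C/yr.
Box E throughput = its input = 41.815 Gt C/yr; τ = 145200 / 41.815 = 3472 yr.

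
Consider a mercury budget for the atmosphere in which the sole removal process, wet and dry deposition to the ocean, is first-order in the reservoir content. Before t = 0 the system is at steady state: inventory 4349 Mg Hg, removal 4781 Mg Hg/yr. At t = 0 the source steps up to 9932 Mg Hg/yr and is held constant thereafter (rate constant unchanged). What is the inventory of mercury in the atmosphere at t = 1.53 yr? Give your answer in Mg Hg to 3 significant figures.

8160 Mg Hg

The sink rate constant is k = F₀/M₀ = 4781/4349 = 1.099 yr⁻¹.
Solving dM/dt = F₁ − kM with M(0) = M₀ gives M(t) = F₁/k + (M₀ − F₁/k)·e^(−kt).
F₁/k = 9932/1.099 = 9034.6 Mg Hg; kt = 1.099 × 1.53 = 1.682, e^(−kt) = 0.1860.
M(1.53) = 9034.6 + (4349 − 9034.6) × 0.1860 = 9034.6 − 871.5 = 8163.0 Mg Hg.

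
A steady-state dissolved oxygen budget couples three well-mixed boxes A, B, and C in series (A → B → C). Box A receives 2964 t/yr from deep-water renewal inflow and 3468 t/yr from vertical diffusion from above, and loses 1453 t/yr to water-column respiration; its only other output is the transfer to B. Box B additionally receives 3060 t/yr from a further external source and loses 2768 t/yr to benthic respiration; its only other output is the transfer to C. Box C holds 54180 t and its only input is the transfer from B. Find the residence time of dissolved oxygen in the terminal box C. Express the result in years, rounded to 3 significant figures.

Box A: F(A→B) = (2964 + 3468) − 1453 = 4979.0 t/yr.
Box B: F(B→C) = (4979.0 + 3060) − 2768 = 5271.0 t/yr.
Box C throughput = its input = 5271.0 t/yr; τ = 54180 / 5271.0 = 10.28 yr.

10.3 yr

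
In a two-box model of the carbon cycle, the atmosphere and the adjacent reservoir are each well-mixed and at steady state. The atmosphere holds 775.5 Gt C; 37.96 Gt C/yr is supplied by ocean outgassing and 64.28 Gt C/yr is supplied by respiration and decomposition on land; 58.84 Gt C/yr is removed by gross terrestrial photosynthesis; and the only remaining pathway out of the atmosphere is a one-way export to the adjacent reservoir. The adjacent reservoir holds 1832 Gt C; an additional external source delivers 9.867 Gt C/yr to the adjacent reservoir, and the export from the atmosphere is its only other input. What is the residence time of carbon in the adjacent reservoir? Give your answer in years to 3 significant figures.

34.4 yr

Balance the atmosphere: ΣF_in = 37.96 + 64.28 = 102.24 Gt C/yr.
Export to the adjacent reservoir = ΣF_in − (58.84) = 43.400 Gt C/yr.
Total input to the adjacent reservoir = 43.400 + 9.867 = 53.267 Gt C/yr; at steady state this equals its total output.
τ = M / F = 1832 / 53.267 = 34.39 yr.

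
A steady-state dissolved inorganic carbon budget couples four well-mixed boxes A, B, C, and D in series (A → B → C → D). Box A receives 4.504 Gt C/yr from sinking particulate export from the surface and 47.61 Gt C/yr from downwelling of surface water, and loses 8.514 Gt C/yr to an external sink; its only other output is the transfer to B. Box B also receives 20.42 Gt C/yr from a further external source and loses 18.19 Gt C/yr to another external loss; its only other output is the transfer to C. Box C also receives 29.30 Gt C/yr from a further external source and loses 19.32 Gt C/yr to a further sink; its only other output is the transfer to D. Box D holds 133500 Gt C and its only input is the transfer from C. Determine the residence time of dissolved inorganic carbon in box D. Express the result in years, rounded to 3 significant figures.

Box A: F(A→B) = (4.504 + 47.61) − 8.514 = 43.600 Gt C/yr.
Box B: F(B→C) = (43.600 + 20.42) − 18.19 = 45.830 Gt C/yr.
Box C: F(C→D) = (45.830 + 29.30) − 19.32 = 55.810 Gt C/yr.
Box D throughput = its input = 55.810 Gt C/yr; τ = 133500 / 55.810 = 2392 yr.

2390 yr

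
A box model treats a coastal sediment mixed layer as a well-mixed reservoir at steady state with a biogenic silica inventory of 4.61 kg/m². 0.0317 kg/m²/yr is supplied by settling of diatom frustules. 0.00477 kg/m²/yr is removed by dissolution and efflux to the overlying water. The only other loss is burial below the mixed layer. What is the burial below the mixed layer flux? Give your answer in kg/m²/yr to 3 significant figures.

0.0269 kg/m²/yr

At steady state ΣF_in = ΣF_out.
ΣF_in = 0.031700 kg/m²/yr.
Burial below the mixed layer flux = ΣF_in − (0.00477) = 0.031700 − 0.004770 = 0.02693 kg/m²/yr.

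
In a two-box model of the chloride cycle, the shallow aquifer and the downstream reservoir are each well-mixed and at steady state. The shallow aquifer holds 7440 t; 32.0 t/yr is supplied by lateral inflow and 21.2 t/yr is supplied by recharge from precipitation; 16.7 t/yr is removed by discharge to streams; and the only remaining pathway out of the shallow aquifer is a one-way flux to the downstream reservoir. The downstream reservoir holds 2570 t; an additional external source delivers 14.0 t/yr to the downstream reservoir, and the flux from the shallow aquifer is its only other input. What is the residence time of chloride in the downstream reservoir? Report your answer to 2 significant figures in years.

51 yr

Balance the shallow aquifer: ΣF_in = 32.0 + 21.2 = 53.200 t/yr.
Flux to the downstream reservoir = ΣF_in − (16.7) = 36.500 t/yr.
Total input to the downstream reservoir = 36.500 + 14.0 = 50.500 t/yr; at steady state this equals its total output.
τ = M / F = 2570 / 50.500 = 50.89 yr.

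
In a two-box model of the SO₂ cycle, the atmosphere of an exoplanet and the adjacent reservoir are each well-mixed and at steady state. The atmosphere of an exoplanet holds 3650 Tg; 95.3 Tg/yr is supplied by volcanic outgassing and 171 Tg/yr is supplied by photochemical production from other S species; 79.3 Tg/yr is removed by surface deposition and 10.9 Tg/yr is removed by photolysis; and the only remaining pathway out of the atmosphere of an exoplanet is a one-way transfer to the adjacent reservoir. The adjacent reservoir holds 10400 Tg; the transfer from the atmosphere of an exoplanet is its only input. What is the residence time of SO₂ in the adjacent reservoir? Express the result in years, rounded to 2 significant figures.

Balance the atmosphere of an exoplanet: ΣF_in = 95.3 + 171 = 266.30 Tg/yr.
Transfer to the adjacent reservoir = ΣF_in − (79.3 + 10.9) = 176.10 Tg/yr.
At steady state the output of the adjacent reservoir equals its input, 176.10 Tg/yr.
τ = M / F = 10400 / 176.10 = 59.06 yr.

59 yr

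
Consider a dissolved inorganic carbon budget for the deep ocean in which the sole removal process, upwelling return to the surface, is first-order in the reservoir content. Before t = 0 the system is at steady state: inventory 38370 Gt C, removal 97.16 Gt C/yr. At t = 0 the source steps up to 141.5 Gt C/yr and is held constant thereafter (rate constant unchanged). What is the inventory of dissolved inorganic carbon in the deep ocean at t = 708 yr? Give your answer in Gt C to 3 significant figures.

53000 Gt C

τ = M₀/F₀ = 38370/97.16 = 394.9 yr; rate constant k = 1/τ.
New steady state M_∞ = F₁/k = F₁·τ = 141.5 × 394.9 = 55881 Gt C.
M(t) = M_∞ + (M₀ − M_∞)·e^(−t/τ); t/τ = 708/394.9 = 1.793, so e^(−t/τ) = 0.1665.
M(t) = 55881 − 17510 × 0.1665 = 52965 Gt C.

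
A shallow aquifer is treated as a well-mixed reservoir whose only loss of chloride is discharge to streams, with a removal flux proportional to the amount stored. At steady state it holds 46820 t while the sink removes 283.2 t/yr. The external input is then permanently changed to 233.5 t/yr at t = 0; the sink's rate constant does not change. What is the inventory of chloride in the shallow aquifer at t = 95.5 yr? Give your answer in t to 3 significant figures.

43200 t

Residence time τ = M₀/F₀ = 165.3 yr. The eventual steady state is M_∞ = M₀·(F₁/F₀) = 46820 × 233.5/283.2 = 38603 t.
The anomaly ΔM(t) = M(t) − M_∞ decays as ΔM₀·e^(−t/τ) with ΔM₀ = 46820 − 38603 = 8217 t.
At t = 95.5 yr, e^(−t/τ) = e^(−0.5777) = 0.5612, so ΔM = 4611 t and M = 38603 + 4611 = 43215 t.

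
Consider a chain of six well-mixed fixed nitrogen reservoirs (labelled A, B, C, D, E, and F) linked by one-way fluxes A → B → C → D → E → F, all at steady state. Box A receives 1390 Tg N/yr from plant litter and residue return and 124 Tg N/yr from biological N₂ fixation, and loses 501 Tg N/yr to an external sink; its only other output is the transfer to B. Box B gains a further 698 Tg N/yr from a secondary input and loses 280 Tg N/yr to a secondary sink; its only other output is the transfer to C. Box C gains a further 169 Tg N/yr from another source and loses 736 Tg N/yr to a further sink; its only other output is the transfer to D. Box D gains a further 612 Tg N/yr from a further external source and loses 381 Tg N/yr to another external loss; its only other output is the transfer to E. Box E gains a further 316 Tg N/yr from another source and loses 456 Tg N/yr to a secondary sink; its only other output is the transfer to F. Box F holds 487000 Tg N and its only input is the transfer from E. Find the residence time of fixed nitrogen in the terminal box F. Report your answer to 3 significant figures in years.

Box A: F(A→B) = (1390 + 124) − 501 = 1013.0 Tg N/yr.
Box B: F(B→C) = (1013.0 + 698) − 280 = 1431.0 Tg N/yr.
Box C: F(C→D) = (1431.0 + 169) − 736 = 864.00 Tg N/yr.
Box D: F(D→E) = (864.00 + 612) − 381 = 1095.0 Tg N/yr.
Box E: F(E→F) = (1095.0 + 316) − 456 = 955.00 Tg N/yr.
Box F throughput = its input = 955.00 Tg N/yr; τ = 487000 / 955.00 = 509.9 yr.

510 yr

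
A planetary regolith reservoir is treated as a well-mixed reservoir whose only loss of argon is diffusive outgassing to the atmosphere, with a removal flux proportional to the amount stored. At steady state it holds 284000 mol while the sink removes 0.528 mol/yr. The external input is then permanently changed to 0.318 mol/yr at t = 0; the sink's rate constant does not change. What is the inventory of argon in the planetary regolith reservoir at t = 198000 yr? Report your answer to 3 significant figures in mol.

τ = M₀/F₀ = 284000/0.528 = 537900 yr; rate constant k = 1/τ.
New steady state M_∞ = F₁/k = F₁·τ = 0.318 × 537900 = 171050 mol.
M(t) = M_∞ + (M₀ − M_∞)·e^(−t/τ); t/τ = 198000/537900 = 0.3681, so e^(−t/τ) = 0.6920.
M(t) = 171050 + 113000 × 0.6920 = 249210 mol.

249000 mol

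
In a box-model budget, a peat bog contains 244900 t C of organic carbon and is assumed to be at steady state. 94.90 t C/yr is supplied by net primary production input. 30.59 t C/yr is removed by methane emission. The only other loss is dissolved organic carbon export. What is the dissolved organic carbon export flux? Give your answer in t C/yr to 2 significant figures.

64 t C/yr

At steady state ΣF_in = ΣF_out.
ΣF_in = 94.900 t C/yr.
Dissolved organic carbon export flux = ΣF_in − (30.59) = 94.900 − 30.59 = 64.31 t C/yr.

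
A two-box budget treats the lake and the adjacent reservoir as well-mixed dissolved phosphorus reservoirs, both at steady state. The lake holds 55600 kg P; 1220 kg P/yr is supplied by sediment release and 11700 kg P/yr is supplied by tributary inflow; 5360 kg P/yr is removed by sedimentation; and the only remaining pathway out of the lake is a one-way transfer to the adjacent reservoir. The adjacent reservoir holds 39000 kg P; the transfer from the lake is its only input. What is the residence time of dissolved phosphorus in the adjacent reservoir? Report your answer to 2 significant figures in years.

Balance the lake: ΣF_in = 1220 + 11700 = 12920 kg P/yr.
Transfer to the adjacent reservoir = ΣF_in − (5360) = 7560.0 kg P/yr.
At steady state the output of the adjacent reservoir equals its input, 7560.0 kg P/yr.
τ = M / F = 39000 / 7560.0 = 5.159 yr.

5.2 yr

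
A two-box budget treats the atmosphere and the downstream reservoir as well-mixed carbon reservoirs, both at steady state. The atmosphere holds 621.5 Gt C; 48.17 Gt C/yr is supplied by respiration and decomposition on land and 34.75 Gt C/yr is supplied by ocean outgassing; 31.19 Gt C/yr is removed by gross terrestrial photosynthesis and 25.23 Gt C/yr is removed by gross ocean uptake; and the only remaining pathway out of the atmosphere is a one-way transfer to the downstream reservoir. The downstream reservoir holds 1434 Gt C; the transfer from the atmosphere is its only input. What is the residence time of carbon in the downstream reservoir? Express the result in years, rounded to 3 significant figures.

Balance the atmosphere: ΣF_in = 48.17 + 34.75 = 82.920 Gt C/yr.
Transfer to the downstream reservoir = ΣF_in − (31.19 + 25.23) = 26.500 Gt C/yr.
At steady state the output of the downstream reservoir equals its input, 26.500 Gt C/yr.
τ = M / F = 1434 / 26.500 = 54.11 yr.

54.1 yr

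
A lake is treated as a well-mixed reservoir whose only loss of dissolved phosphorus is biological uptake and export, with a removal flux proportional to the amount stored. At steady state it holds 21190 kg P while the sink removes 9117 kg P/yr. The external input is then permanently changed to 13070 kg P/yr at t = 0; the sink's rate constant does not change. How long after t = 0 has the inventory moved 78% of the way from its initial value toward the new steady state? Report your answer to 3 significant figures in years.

3.52 yr

τ = M₀/F₀ = 21190/9117 = 2.324 yr.
The remaining gap fraction is e^(−t/τ); 78% covered ⇒ e^(−t/τ) = 0.220.
t = −τ ln(0.220) = 2.324 × 1.514 = 3.519 yr.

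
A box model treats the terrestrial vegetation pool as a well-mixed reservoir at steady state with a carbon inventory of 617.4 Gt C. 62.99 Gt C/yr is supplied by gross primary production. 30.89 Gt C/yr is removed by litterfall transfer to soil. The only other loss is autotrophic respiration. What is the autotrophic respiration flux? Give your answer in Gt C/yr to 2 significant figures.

At steady state ΣF_in = ΣF_out.
ΣF_in = 62.990 Gt C/yr.
Autotrophic respiration flux = ΣF_in − (30.89) = 62.990 − 30.89 = 32.10 Gt C/yr.

32 Gt C/yr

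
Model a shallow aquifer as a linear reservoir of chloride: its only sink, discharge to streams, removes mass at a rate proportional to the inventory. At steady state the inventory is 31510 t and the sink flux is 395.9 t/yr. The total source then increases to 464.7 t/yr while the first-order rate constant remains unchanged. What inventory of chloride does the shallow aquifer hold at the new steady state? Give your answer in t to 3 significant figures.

37000 t

Rate constant k = F/M = 395.9 / 31510 = 0.01256 yr⁻¹.
At the new steady state, source = k·M_new ⇒ M_new = 464.7 / 0.01256 = 36990 t.
(Equivalently M_new = M × F_new/F_old = 31510 × 464.7/395.9.)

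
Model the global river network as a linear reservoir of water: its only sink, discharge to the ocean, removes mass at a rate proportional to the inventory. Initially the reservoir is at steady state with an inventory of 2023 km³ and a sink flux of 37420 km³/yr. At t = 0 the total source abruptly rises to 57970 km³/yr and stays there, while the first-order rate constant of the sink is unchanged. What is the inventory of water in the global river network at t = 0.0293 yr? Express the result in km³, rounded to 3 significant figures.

2490 km³

Residence time τ = M₀/F₀ = 0.05406 yr. The eventual steady state is M_∞ = M₀·(F₁/F₀) = 2023 × 57970/37420 = 3134.0 km³.
The anomaly ΔM(t) = M(t) − M_∞ decays as ΔM₀·e^(−t/τ) with ΔM₀ = 2023 − 3134.0 = −1111 km³.
At t = 0.0293 yr, e^(−t/τ) = e^(−0.5420) = 0.5816, so ΔM = −646.1 km³ and M = 3134.0 − 646.1 = 2487.8 km³.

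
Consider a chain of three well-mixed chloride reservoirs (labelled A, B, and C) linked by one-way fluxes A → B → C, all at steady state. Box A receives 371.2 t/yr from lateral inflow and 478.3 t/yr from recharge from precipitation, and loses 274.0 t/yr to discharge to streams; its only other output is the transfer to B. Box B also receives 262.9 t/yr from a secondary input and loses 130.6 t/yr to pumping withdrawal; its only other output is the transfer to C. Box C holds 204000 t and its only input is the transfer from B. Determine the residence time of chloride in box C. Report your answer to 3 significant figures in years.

Box A: F(A→B) = (371.2 + 478.3) − 274.0 = 575.50 t/yr.
Box B: F(B→C) = (575.50 + 262.9) − 130.6 = 707.80 t/yr.
Box C throughput = its input = 707.80 t/yr; τ = 204000 / 707.80 = 288.2 yr.

288 yr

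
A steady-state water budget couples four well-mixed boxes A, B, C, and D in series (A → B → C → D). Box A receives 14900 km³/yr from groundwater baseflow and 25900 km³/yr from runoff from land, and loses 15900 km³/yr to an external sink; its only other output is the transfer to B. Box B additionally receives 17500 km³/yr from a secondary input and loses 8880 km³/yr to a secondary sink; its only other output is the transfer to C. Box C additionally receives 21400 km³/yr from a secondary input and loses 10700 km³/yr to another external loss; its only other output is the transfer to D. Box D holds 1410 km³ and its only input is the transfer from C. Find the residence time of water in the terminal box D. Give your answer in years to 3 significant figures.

Box A: F(A→B) = (14900 + 25900) − 15900 = 24900 km³/yr.
Box B: F(B→C) = (24900 + 17500) − 8880 = 33520 km³/yr.
Box C: F(C→D) = (33520 + 21400) − 10700 = 44220 km³/yr.
Box D throughput = its input = 44220 km³/yr; τ = 1410 / 44220 = 0.03189 yr.

0.0319 yr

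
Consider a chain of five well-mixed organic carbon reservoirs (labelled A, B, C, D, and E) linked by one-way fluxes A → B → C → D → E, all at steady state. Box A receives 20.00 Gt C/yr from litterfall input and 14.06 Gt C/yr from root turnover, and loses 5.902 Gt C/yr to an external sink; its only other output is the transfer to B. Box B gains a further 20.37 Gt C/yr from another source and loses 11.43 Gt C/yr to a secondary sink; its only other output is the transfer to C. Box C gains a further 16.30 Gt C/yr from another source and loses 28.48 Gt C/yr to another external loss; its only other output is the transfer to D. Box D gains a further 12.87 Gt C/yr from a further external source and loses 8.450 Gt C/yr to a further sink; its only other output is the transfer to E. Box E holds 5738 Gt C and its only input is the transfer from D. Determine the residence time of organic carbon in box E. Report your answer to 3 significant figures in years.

Box A: F(A→B) = (20.00 + 14.06) − 5.902 = 28.158 Gt C/yr.
Box B: F(B→C) = (28.158 + 20.37) − 11.43 = 37.098 Gt C/yr.
Box C: F(C→D) = (37.098 + 16.30) − 28.48 = 24.918 Gt C/yr.
Box D: F(D→E) = (24.918 + 12.87) − 8.450 = 29.338 Gt C/yr.
Box E throughput = its input = 29.338 Gt C/yr; τ = 5738 / 29.338 = 195.6 yr.

196 yr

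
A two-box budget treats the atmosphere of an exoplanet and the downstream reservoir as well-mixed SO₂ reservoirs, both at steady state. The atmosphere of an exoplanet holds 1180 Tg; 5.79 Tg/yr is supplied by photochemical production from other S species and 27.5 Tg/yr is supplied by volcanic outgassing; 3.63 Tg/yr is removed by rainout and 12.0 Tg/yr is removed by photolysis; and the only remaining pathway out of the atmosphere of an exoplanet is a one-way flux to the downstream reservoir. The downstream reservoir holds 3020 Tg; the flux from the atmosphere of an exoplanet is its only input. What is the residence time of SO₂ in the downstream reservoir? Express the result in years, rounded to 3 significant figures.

Balance the atmosphere of an exoplanet: ΣF_in = 5.79 + 27.5 = 33.290 Tg/yr.
Flux to the downstream reservoir = ΣF_in − (3.63 + 12.0) = 17.660 Tg/yr.
At steady state the output of the downstream reservoir equals its input, 17.660 Tg/yr.
τ = M / F = 3020 / 17.660 = 171.0 yr.

171 yr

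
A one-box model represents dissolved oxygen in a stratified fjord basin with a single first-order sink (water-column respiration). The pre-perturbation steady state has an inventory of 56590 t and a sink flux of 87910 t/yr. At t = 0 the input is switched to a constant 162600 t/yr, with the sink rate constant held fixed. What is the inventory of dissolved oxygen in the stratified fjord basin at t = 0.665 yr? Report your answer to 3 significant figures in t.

87600 t

τ = M₀/F₀ = 56590/87910 = 0.6437 yr; rate constant k = 1/τ.
New steady state M_∞ = F₁/k = F₁·τ = 162600 × 0.6437 = 104670 t.
M(t) = M_∞ + (M₀ − M_∞)·e^(−t/τ); t/τ = 0.665/0.6437 = 1.033, so e^(−t/τ) = 0.3559.
M(t) = 104670 − 48080 × 0.3559 = 87557 t.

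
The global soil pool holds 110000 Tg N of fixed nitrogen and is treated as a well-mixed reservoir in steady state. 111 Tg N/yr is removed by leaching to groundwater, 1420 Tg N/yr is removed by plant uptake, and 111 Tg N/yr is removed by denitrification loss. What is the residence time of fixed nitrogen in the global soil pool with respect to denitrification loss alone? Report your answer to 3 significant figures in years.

Residence time with respect to a single sink: τ = M / F_sink.
τ = 110000 / 111 = 991.0 yr.

991 yr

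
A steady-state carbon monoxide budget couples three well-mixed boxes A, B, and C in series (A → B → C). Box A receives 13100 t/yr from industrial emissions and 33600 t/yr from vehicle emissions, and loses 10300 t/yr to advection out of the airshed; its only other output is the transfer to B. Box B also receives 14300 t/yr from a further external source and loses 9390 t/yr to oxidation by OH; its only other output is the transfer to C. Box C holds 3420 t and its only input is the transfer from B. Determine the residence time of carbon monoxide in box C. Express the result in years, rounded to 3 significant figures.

Box A: F(A→B) = (13100 + 33600) − 10300 = 36400 t/yr.
Box B: F(B→C) = (36400 + 14300) − 9390 = 41310 t/yr.
Box C throughput = its input = 41310 t/yr; τ = 3420 / 41310 = 0.08279 yr.

0.0828 yr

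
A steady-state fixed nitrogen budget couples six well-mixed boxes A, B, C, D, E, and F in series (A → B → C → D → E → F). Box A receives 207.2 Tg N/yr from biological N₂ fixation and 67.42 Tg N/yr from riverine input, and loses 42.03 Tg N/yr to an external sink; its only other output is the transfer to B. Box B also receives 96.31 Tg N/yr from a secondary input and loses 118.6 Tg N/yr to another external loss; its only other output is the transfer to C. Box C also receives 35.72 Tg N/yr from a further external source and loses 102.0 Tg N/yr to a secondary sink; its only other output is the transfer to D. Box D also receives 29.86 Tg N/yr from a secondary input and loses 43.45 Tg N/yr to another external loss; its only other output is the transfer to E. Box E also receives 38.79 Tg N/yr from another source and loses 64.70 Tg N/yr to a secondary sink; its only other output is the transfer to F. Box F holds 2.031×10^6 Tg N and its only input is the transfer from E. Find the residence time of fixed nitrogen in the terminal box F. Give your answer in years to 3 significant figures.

Box A: F(A→B) = (207.2 + 67.42) − 42.03 = 232.59 Tg N/yr.
Box B: F(B→C) = (232.59 + 96.31) − 118.6 = 210.30 Tg N/yr.
Box C: F(C→D) = (210.30 + 35.72) − 102.0 = 144.02 Tg N/yr.
Box D: F(D→E) = (144.02 + 29.86) − 43.45 = 130.43 Tg N/yr.
Box E: F(E→F) = (130.43 + 38.79) − 64.70 = 104.52 Tg N/yr.
Box F throughput = its input = 104.52 Tg N/yr; τ = 2.031×10^6 / 104.52 = 19430 yr.

19400 yr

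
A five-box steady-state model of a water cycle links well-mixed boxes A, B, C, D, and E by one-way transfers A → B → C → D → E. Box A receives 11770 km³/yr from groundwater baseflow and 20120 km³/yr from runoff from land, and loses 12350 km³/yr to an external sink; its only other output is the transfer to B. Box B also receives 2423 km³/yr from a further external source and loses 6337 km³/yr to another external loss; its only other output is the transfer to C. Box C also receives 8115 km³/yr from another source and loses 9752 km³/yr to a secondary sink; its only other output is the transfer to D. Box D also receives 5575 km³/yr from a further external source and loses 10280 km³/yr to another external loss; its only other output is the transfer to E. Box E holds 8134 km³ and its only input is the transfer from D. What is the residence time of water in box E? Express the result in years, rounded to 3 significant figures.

Box A: F(A→B) = (11770 + 20120) − 12350 = 19540 km³/yr.
Box B: F(B→C) = (19540 + 2423) − 6337 = 15626 km³/yr.
Box C: F(C→D) = (15626 + 8115) − 9752 = 13989 km³/yr.
Box D: F(D→E) = (13989 + 5575) − 10280 = 9284.0 km³/yr.
Box E throughput = its input = 9284.0 km³/yr; τ = 8134 / 9284.0 = 0.8761 yr.

0.876 yr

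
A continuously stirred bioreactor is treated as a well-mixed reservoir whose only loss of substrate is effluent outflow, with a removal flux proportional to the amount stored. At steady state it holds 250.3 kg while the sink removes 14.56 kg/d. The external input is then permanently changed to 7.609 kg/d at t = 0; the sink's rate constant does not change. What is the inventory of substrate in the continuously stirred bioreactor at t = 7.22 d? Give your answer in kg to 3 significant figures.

The sink rate constant is k = F₀/M₀ = 14.56/250.3 = 0.05817 d⁻¹.
Solving dM/dt = F₁ − kM with M(0) = M₀ gives M(t) = F₁/k + (M₀ − F₁/k)·e^(−kt).
F₁/k = 7.609/0.05817 = 130.81 kg; kt = 0.05817 × 7.22 = 0.4200, e^(−kt) = 0.6571.
M(7.22) = 130.81 + (250.3 − 130.81) × 0.6571 = 130.81 + 78.51 = 209.32 kg.

209 kg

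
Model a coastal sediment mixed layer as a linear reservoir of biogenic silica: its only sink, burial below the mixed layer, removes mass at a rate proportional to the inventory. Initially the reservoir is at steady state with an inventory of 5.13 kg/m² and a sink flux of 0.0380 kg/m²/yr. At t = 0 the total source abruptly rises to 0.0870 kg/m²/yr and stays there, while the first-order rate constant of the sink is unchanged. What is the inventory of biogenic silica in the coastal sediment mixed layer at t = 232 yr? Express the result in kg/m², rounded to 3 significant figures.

10.6 kg/m²

The sink rate constant is k = F₀/M₀ = 0.0380/5.13 = 0.007407 yr⁻¹.
Solving dM/dt = F₁ − kM with M(0) = M₀ gives M(t) = F₁/k + (M₀ − F₁/k)·e^(−kt).
F₁/k = 0.0870/0.007407 = 11.745 kg/m²; kt = 0.007407 × 232 = 1.719, e^(−kt) = 0.1793.
M(232) = 11.745 + (5.13 − 11.745) × 0.1793 = 11.745 − 1.186 = 10.559 kg/m².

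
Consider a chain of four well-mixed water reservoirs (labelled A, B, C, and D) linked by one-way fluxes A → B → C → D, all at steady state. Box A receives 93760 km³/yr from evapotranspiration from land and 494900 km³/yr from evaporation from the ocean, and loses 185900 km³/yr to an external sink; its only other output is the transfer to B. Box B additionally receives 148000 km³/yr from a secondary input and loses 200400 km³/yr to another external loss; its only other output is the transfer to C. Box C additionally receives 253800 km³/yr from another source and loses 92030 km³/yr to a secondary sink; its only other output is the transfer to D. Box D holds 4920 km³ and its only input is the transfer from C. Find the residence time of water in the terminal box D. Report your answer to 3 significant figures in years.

0.00961 yr

Box A: F(A→B) = (93760 + 494900) − 185900 = 402760 km³/yr.
Box B: F(B→C) = (402760 + 148000) − 200400 = 350360 km³/yr.
Box C: F(C→D) = (350360 + 253800) − 92030 = 512130 km³/yr.
Box D throughput = its input = 512130 km³/yr; τ = 4920 / 512130 = 0.009607 yr.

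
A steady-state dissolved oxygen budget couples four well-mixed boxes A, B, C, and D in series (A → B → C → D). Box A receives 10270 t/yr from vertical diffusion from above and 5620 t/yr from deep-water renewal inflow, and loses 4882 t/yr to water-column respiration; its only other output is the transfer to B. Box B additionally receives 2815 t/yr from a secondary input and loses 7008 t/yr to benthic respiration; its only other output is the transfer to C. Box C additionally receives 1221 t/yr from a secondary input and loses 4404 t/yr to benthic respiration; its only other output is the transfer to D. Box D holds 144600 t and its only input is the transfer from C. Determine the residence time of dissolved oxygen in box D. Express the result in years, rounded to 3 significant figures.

Box A: F(A→B) = (10270 + 5620) − 4882 = 11008 t/yr.
Box B: F(B→C) = (11008 + 2815) − 7008 = 6815.0 t/yr.
Box C: F(C→D) = (6815.0 + 1221) − 4404 = 3632.0 t/yr.
Box D throughput = its input = 3632.0 t/yr; τ = 144600 / 3632.0 = 39.81 yr.

39.8 yr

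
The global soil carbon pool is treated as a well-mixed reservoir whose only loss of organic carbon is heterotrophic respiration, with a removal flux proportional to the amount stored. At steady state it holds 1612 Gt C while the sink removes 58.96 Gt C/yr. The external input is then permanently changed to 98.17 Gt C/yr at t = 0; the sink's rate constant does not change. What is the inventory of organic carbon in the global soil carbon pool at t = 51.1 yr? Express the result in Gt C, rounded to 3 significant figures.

2520 Gt C

τ = M₀/F₀ = 1612/58.96 = 27.34 yr; rate constant k = 1/τ.
New steady state M_∞ = F₁/k = F₁·τ = 98.17 × 27.34 = 2684.0 Gt C.
M(t) = M_∞ + (M₀ − M_∞)·e^(−t/τ); t/τ = 51.1/27.34 = 1.869, so e^(−t/τ) = 0.1543.
M(t) = 2684.0 − 1072 × 0.1543 = 2518.6 Gt C.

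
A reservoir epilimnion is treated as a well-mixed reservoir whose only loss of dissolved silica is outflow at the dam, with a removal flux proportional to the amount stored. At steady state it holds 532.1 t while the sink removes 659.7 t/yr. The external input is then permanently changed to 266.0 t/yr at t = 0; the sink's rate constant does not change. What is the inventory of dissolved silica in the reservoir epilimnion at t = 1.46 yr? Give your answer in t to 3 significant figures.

267 t

Residence time τ = M₀/F₀ = 0.8066 yr. The eventual steady state is M_∞ = M₀·(F₁/F₀) = 532.1 × 266.0/659.7 = 214.55 t.
The anomaly ΔM(t) = M(t) − M_∞ decays as ΔM₀·e^(−t/τ) with ΔM₀ = 532.1 − 214.55 = 317.6 t.
At t = 1.46 yr, e^(−t/τ) = e^(−1.810) = 0.1636, so ΔM = 51.96 t and M = 214.55 + 51.96 = 266.51 t.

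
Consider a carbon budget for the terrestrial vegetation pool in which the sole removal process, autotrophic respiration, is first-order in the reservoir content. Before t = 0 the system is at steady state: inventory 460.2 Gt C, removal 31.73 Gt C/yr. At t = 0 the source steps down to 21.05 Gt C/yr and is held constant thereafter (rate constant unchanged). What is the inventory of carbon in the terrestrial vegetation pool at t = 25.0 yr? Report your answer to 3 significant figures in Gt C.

The sink rate constant is k = F₀/M₀ = 31.73/460.2 = 0.06895 yr⁻¹.
Solving dM/dt = F₁ − kM with M(0) = M₀ gives M(t) = F₁/k + (M₀ − F₁/k)·e^(−kt).
F₁/k = 21.05/0.06895 = 305.30 Gt C; kt = 0.06895 × 25.0 = 1.724, e^(−kt) = 0.1784.
M(25.0) = 305.30 + (460.2 − 305.30) × 0.1784 = 305.30 + 27.63 = 332.94 Gt C.

333 Gt C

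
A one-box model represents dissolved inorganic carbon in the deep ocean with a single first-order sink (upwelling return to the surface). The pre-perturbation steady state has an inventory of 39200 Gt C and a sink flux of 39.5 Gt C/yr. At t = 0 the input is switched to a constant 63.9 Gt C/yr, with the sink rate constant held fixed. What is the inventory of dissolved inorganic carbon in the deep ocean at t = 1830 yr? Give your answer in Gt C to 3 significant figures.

59600 Gt C

Residence time τ = M₀/F₀ = 992.4 yr. The eventual steady state is M_∞ = M₀·(F₁/F₀) = 39200 × 63.9/39.5 = 63415 Gt C.
The anomaly ΔM(t) = M(t) − M_∞ decays as ΔM₀·e^(−t/τ) with ΔM₀ = 39200 − 63415 = −24210 Gt C.
At t = 1830 yr, e^(−t/τ) = e^(−1.844) = 0.1582, so ΔM = −3830 Gt C and M = 63415 − 3830 = 59584 Gt C.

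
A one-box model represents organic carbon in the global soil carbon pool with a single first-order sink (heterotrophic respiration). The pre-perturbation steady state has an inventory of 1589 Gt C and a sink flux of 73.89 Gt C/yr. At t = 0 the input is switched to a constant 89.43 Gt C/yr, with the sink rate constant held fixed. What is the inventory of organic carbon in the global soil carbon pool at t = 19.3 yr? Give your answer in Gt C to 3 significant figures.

The sink rate constant is k = F₀/M₀ = 73.89/1589 = 0.04650 yr⁻¹.
Solving dM/dt = F₁ − kM with M(0) = M₀ gives M(t) = F₁/k + (M₀ − F₁/k)·e^(−kt).
F₁/k = 89.43/0.04650 = 1923.2 Gt C; kt = 0.04650 × 19.3 = 0.8975, e^(−kt) = 0.4076.
M(19.3) = 1923.2 + (1589 − 1923.2) × 0.4076 = 1923.2 − 136.2 = 1787.0 Gt C.

1790 Gt C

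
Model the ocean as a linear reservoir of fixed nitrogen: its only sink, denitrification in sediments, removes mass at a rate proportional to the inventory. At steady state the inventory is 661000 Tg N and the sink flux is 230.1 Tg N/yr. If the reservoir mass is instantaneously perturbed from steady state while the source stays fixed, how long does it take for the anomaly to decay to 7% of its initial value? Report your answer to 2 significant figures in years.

For a linear reservoir the anomaly decays as exp(−t/τ) with τ = M/F = 661000/230.1 = 2873 yr.
exp(−t/τ) = 0.07 ⇒ t = −τ ln(0.07) = 2873 × 2.659 = 7639 yr.

7600 yr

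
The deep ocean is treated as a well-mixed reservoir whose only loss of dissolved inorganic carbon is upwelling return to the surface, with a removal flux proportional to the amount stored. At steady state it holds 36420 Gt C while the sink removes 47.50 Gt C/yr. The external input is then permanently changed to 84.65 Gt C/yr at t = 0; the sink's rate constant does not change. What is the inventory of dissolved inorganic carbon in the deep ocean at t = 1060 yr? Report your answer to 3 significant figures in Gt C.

57800 Gt C

τ = M₀/F₀ = 36420/47.50 = 766.7 yr; rate constant k = 1/τ.
New steady state M_∞ = F₁/k = F₁·τ = 84.65 × 766.7 = 64904 Gt C.
M(t) = M_∞ + (M₀ − M_∞)·e^(−t/τ); t/τ = 1060/766.7 = 1.382, so e^(−t/τ) = 0.2510.
M(t) = 64904 − 28480 × 0.2510 = 57756 Gt C.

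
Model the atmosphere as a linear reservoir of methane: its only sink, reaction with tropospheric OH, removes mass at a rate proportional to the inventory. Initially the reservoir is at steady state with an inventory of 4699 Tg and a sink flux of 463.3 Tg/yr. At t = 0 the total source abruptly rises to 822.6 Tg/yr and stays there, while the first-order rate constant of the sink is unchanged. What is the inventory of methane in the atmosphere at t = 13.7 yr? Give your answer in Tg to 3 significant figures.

7400 Tg

Residence time τ = M₀/F₀ = 10.14 yr. The eventual steady state is M_∞ = M₀·(F₁/F₀) = 4699 × 822.6/463.3 = 8343.2 Tg.
The anomaly ΔM(t) = M(t) − M_∞ decays as ΔM₀·e^(−t/τ) with ΔM₀ = 4699 − 8343.2 = −3644 Tg.
At t = 13.7 yr, e^(−t/τ) = e^(−1.351) = 0.2590, so ΔM = −944.0 Tg and M = 8343.2 − 944.0 = 7399.2 Tg.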